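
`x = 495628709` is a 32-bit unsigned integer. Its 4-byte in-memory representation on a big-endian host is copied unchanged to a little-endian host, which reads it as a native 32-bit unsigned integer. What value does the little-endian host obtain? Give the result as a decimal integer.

495628709 in 32-bit hexadecimal is 0x1D8AB1A5.
Stored big-endian, the bytes at ascending addresses are 1D 8A B1 A5.
Read back as little-endian, the first byte is least significant, giving 0xA5B18A1D.
0xA5B18A1D = 2779875869.

2779875869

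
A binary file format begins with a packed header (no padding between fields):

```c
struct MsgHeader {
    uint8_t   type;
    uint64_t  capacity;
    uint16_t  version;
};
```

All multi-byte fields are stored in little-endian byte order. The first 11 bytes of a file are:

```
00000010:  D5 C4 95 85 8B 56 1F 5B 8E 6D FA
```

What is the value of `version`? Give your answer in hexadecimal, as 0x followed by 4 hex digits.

0xFA6D

`version` follows `type` (1 B), `capacity` (8 B), so it starts at offset 1 + 8 = 9 and occupies 2 bytes.
Bytes at offsets 9..10: 6D FA.
Little-endian stores the least-significant byte at the lowest address.
Reassemble most-significant byte first: FA 6D → 0xFA6D.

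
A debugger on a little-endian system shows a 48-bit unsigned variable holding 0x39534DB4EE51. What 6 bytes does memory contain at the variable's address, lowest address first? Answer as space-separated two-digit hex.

Split into bytes (most-significant first): 39 53 4D B4 EE 51.
Little-endian stores the least-significant byte at the lowest address.
So at ascending addresses the bytes are 51 EE B4 4D 53 39.

51 EE B4 4D 53 39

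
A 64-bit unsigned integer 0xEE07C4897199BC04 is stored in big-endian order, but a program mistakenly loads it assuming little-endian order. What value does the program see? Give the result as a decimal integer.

341316384694994926

Stored big-endian, the bytes at ascending addresses are EE 07 C4 89 71 99 BC 04.
Read back as little-endian, the first byte is least significant, giving 0x04BC997189C407EE.
0x04BC997189C407EE = 341316384694994926.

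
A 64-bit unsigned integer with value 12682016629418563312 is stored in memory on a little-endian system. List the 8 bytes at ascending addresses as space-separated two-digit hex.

12682016629418563312 in hexadecimal, padded to 64 bits, is 0xAFFF92EEA81716F0.
Split into bytes (most-significant first): AF FF 92 EE A8 17 16 F0.
In little-endian order the low byte comes first in memory.
So at ascending addresses the bytes are F0 16 17 A8 EE 92 FF AF.

F0 16 17 A8 EE 92 FF AF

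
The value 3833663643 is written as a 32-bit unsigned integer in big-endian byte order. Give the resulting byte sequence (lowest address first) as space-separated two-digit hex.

E4 81 10 9B

3833663643 in hexadecimal, padded to 32 bits, is 0xE481109B.
Split into bytes (most-significant first): E4 81 10 9B.
In big-endian order the high byte comes first in memory.
So the memory order matches the most-significant-first order: E4 81 10 9B.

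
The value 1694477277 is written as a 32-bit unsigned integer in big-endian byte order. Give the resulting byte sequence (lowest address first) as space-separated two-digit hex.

64 FF AB DD

1694477277 in hexadecimal, padded to 32 bits, is 0x64FFABDD.
Split into bytes (most-significant first): 64 FF AB DD.
Big-endian: lowest address holds the most-significant byte.
So the memory order matches the most-significant-first order: 64 FF AB DD.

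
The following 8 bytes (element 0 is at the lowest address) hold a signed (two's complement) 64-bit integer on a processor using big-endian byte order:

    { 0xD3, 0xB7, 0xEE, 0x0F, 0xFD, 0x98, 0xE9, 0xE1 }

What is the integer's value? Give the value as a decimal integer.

Big-endian stores the most-significant byte at the lowest address.
The bytes are already most-significant first: 0xD3B7EE0FFD98E9E1.
Top bit is set, so as a signed 64-bit value this is 0xD3B7EE0FFD98E9E1 − 2^64 = -3190820058522129951.

-3190820058522129951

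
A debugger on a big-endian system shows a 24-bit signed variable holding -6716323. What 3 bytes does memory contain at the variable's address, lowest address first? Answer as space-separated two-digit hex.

Two's complement of -6716323 in 24 bits: 6716323 = 0x667BA3; invert → 0x99845C; add 1 → 0x99845D.
Split into bytes (most-significant first): 99 84 5D.
Big-endian stores the most-significant byte at the lowest address.
So the memory order matches the most-significant-first order: 99 84 5D.

99 84 5D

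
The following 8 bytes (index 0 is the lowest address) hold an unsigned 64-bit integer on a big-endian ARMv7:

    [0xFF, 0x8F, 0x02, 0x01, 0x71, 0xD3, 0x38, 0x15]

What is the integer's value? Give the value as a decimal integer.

In big-endian order the high byte comes first in memory.
The bytes are already most-significant first: 0xFF8F020171D33815.
0xFF8F020171D33815 = 18414939606569138197.

18414939606569138197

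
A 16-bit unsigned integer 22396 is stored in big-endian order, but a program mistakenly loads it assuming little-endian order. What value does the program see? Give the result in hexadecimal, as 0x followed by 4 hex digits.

0x7C57

22396 in 16-bit hexadecimal is 0x577C.
Stored big-endian, the bytes at ascending addresses are 57 7C.
Read back as little-endian, the first byte is least significant, giving 0x7C57.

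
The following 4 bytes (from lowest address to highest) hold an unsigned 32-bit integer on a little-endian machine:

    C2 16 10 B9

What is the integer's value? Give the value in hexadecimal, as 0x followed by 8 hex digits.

0xB91016C2

Little-endian: lowest address holds the least-significant byte.
Reassemble most-significant byte first: B9 10 16 C2 → 0xB91016C2.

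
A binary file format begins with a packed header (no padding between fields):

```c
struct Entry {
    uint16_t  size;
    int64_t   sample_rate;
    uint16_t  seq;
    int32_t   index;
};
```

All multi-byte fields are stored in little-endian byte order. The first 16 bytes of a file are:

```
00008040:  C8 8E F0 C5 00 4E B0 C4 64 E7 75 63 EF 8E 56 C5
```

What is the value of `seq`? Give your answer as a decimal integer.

`seq` follows `size` (2 B), `sample_rate` (8 B), so it starts at offset 2 + 8 = 10 and occupies 2 bytes.
Bytes at offsets 10..11: 75 63.
Little-endian: lowest address holds the least-significant byte.
Reassemble most-significant byte first: 63 75 → 0x6375.
0x6375 = 25461.

25461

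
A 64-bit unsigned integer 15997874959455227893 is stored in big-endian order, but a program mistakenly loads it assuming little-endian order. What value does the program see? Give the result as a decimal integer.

17658459002618381278

15997874959455227893 in 64-bit hexadecimal is 0xDE03DE83E7720FF5.
Stored big-endian, the bytes at ascending addresses are DE 03 DE 83 E7 72 0F F5.
Read back as little-endian, the first byte is least significant, giving 0xF50F72E783DE03DE.
0xF50F72E783DE03DE = 17658459002618381278.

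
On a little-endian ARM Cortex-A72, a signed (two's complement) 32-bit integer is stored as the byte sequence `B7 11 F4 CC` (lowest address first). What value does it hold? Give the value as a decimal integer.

Little-endian: lowest address holds the least-significant byte.
Reassemble most-significant byte first: CC F4 11 B7 → 0xCCF411B7.
Top bit is set, so as a signed 32-bit value this is 0xCCF411B7 − 2^32 = -856419913.

-856419913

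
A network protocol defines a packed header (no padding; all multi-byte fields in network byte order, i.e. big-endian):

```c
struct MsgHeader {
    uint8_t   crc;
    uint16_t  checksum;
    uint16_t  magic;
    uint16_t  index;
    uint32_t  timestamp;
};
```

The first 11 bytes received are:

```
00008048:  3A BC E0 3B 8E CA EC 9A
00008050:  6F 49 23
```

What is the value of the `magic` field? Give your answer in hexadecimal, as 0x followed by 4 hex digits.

`magic` follows `crc` (1 B), `checksum` (2 B), so it starts at offset 1 + 2 = 3 and occupies 2 bytes.
Bytes at offsets 3..4: 3B 8E.
In big-endian order the high byte comes first in memory.
The bytes are already most-significant first: 0x3B8E.

0x3B8E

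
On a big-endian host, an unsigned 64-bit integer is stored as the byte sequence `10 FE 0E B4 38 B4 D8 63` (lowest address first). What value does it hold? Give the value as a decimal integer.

In big-endian order the high byte comes first in memory.
The bytes are already most-significant first: 0x10FE0EB438B4D863.
0x10FE0EB438B4D863 = 1224432315899631715.

1224432315899631715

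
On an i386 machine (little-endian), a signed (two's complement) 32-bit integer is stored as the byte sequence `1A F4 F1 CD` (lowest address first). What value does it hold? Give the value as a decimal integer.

Little-endian: lowest address holds the least-significant byte.
Reassemble most-significant byte first: CD F1 F4 1A → 0xCDF1F41A.
Top bit is set, so as a signed 32-bit value this is 0xCDF1F41A − 2^32 = -839781350.

-839781350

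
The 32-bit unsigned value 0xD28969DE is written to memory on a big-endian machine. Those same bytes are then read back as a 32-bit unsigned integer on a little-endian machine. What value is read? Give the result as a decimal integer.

3731458514

Stored big-endian, the bytes at ascending addresses are D2 89 69 DE.
Read back as little-endian, the first byte is least significant, giving 0xDE6989D2.
0xDE6989D2 = 3731458514.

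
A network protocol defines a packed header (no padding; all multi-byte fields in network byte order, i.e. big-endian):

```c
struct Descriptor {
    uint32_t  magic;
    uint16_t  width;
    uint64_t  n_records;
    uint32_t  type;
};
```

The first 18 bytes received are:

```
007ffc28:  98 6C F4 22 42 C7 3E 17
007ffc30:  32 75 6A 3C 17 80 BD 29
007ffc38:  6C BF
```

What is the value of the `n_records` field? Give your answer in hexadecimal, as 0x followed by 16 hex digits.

0x3E1732756A3C1780

`n_records` follows `magic` (4 B), `width` (2 B), so it starts at offset 4 + 2 = 6 and occupies 8 bytes.
Bytes at offsets 6..13: 3E 17 32 75 6A 3C 17 80.
Big-endian: lowest address holds the most-significant byte.
The bytes are already most-significant first: 0x3E1732756A3C1780.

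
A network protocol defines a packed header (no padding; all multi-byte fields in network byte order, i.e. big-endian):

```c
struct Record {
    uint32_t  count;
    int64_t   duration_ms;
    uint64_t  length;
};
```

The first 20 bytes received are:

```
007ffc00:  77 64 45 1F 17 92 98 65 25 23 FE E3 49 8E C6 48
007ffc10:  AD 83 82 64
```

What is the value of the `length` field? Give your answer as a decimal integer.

`length` follows `count` (4 B), `duration_ms` (8 B), so it starts at offset 4 + 8 = 12 and occupies 8 bytes.
Bytes at offsets 12..19: 49 8E C6 48 AD 83 82 64.
In big-endian order the high byte comes first in memory.
The bytes are already most-significant first: 0x498EC648AD838264.
0x498EC648AD838264 = 5300391826912674404.

5300391826912674404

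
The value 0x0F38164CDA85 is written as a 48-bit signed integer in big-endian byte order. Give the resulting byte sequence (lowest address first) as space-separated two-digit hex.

0F 38 16 4C DA 85

Split into bytes (most-significant first): 0F 38 16 4C DA 85.
Big-endian: lowest address holds the most-significant byte.
So the memory order matches the most-significant-first order: 0F 38 16 4C DA 85.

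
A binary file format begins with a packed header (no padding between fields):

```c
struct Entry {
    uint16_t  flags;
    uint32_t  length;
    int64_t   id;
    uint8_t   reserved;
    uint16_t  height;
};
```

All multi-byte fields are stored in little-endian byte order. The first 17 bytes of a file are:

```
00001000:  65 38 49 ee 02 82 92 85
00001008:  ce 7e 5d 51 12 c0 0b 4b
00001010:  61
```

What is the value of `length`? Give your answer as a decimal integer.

`length` follows `flags` (2 bytes), so it starts at byte offset 2 and occupies 4 bytes.
Bytes at offsets 2..5: 49 EE 02 82.
Little-endian stores the least-significant byte at the lowest address.
Reassemble most-significant byte first: 82 02 EE 49 → 0x8202EE49.
0x8202EE49 = 2181230153.

2181230153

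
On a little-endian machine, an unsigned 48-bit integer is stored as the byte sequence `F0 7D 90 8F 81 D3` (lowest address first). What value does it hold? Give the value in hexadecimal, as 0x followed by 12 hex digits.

In little-endian order the low byte comes first in memory.
Reassemble most-significant byte first: D3 81 8F 90 7D F0 → 0xD3818F907DF0.

0xD3818F907DF0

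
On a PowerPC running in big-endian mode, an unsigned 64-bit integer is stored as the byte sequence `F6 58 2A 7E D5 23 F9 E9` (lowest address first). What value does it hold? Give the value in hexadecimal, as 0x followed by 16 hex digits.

Big-endian: lowest address holds the most-significant byte.
The bytes are already most-significant first: 0xF6582A7ED523F9E9.

0xF6582A7ED523F9E9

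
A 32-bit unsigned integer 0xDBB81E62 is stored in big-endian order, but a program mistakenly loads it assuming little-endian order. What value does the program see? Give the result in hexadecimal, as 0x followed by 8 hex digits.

Stored big-endian, the bytes at ascending addresses are DB B8 1E 62.
Read back as little-endian, the first byte is least significant, giving 0x621EB8DB.

0x621EB8DB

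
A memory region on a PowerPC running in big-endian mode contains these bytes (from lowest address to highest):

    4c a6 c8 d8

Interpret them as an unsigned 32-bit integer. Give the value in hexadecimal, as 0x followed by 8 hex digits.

In big-endian order the high byte comes first in memory.
The bytes are already most-significant first: 0x4CA6C8D8.

0x4CA6C8D8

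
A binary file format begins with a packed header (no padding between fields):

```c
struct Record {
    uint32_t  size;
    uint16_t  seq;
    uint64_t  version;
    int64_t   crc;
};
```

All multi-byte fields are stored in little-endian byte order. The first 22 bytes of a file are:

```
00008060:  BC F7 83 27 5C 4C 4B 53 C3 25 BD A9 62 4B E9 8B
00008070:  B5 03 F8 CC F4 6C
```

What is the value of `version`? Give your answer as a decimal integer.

5432090730409710411

`version` follows `size` (4 B), `seq` (2 B), so it starts at offset 4 + 2 = 6 and occupies 8 bytes.
Bytes at offsets 6..13: 4B 53 C3 25 BD A9 62 4B.
Little-endian: lowest address holds the least-significant byte.
Reassemble most-significant byte first: 4B 62 A9 BD 25 C3 53 4B → 0x4B62A9BD25C3534B.
0x4B62A9BD25C3534B = 5432090730409710411.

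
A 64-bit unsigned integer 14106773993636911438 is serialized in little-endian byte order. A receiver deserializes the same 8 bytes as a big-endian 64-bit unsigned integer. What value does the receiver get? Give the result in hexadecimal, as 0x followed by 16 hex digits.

0x4E5972D13454C5C3

14106773993636911438 in 64-bit hexadecimal is 0xC3C55434D172594E.
Stored little-endian, the bytes at ascending addresses are 4E 59 72 D1 34 54 C5 C3.
Read back as big-endian, the last byte is least significant, giving 0x4E5972D13454C5C3.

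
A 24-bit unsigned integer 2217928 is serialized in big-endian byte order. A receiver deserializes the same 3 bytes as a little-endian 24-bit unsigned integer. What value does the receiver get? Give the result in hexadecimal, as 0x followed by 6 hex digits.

2217928 in 24-bit hexadecimal is 0x21D7C8.
Stored big-endian, the bytes at ascending addresses are 21 D7 C8.
Read back as little-endian, the first byte is least significant, giving 0xC8D721.

0xC8D721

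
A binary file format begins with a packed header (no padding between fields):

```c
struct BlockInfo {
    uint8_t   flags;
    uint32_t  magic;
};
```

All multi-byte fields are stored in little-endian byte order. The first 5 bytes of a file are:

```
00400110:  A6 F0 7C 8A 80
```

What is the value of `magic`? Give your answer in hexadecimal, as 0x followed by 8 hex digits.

0x808A7CF0

`magic` follows `flags` (1 byte), so it starts at byte offset 1 and occupies 4 bytes.
Bytes at offsets 1..4: F0 7C 8A 80.
In little-endian order the low byte comes first in memory.
Reassemble most-significant byte first: 80 8A 7C F0 → 0x808A7CF0.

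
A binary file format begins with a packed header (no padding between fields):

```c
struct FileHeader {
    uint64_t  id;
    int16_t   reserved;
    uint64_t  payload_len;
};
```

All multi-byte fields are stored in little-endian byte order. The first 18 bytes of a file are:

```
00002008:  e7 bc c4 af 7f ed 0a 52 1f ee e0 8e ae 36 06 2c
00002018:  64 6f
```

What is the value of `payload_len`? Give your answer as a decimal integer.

`payload_len` follows `id` (8 B), `reserved` (2 B), so it starts at offset 8 + 2 = 10 and occupies 8 bytes.
Bytes at offsets 10..17: E0 8E AE 36 06 2C 64 6F.
Little-endian stores the least-significant byte at the lowest address.
Reassemble most-significant byte first: 6F 64 2C 06 36 AE 8E E0 → 0x6F642C0636AE8EE0.
0x6F642C0636AE8EE0 = 8026588841079901920.

8026588841079901920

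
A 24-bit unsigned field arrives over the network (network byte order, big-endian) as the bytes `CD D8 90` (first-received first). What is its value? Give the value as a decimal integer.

Big-endian stores the most-significant byte at the lowest address.
The bytes are already most-significant first: 0xCDD890.
0xCDD890 = 13490320.

13490320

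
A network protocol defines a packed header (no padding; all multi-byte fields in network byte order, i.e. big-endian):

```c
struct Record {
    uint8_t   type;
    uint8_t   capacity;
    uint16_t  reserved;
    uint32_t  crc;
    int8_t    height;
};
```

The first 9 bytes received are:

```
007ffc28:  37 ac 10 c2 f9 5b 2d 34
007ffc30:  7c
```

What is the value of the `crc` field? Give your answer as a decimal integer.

4183502132

`crc` follows `type` (1 B), `capacity` (1 B), `reserved` (2 B), so it starts at offset 1 + 1 + 2 = 4 and occupies 4 bytes.
Bytes at offsets 4..7: F9 5B 2D 34.
Big-endian stores the most-significant byte at the lowest address.
The bytes are already most-significant first: 0xF95B2D34.
0xF95B2D34 = 4183502132.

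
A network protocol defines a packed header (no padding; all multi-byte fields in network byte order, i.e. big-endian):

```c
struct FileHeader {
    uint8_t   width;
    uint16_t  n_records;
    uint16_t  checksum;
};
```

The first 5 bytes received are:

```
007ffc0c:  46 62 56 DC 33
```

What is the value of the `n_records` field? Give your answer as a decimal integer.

25174

`n_records` follows `width` (1 byte), so it starts at byte offset 1 and occupies 2 bytes.
Bytes at offsets 1..2: 62 56.
Big-endian stores the most-significant byte at the lowest address.
The bytes are already most-significant first: 0x6256.
0x6256 = 25174.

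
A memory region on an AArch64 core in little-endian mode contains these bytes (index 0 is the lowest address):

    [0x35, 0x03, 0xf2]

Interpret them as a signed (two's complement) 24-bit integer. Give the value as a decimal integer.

-916683

Little-endian stores the least-significant byte at the lowest address.
Reassemble most-significant byte first: F2 03 35 → 0xF20335.
Top bit is set, so as a signed 24-bit value this is 0xF20335 − 2^24 = -916683.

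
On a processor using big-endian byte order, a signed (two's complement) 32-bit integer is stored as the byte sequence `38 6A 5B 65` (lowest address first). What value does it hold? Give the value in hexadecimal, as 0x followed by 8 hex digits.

0x386A5B65

In big-endian order the high byte comes first in memory.
The bytes are already most-significant first: 0x386A5B65.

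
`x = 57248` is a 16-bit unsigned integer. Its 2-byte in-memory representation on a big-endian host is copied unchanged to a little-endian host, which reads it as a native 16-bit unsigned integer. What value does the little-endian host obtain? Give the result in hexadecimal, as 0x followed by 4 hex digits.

0xA0DF

57248 in 16-bit hexadecimal is 0xDFA0.
Stored big-endian, the bytes at ascending addresses are DF A0.
Read back as little-endian, the first byte is least significant, giving 0xA0DF.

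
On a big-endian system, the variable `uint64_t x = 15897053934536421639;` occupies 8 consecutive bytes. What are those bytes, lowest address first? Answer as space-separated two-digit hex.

15897053934536421639 in hexadecimal, padded to 64 bits, is 0xDC9DAE53C744F107.
Split into bytes (most-significant first): DC 9D AE 53 C7 44 F1 07.
Big-endian stores the most-significant byte at the lowest address.
So the memory order matches the most-significant-first order: DC 9D AE 53 C7 44 F1 07.

DC 9D AE 53 C7 44 F1 07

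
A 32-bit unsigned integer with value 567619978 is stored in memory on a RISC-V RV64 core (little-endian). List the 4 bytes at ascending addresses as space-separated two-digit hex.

567619978 in hexadecimal, padded to 32 bits, is 0x21D5318A.
Split into bytes (most-significant first): 21 D5 31 8A.
Little-endian stores the least-significant byte at the lowest address.
So at ascending addresses the bytes are 8A 31 D5 21.

8A 31 D5 21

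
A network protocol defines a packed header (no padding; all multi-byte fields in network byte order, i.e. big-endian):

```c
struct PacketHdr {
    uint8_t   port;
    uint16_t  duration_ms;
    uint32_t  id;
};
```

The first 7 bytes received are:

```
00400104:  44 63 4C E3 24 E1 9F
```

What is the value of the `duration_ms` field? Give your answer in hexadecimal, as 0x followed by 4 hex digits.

`duration_ms` follows `port` (1 byte), so it starts at byte offset 1 and occupies 2 bytes.
Bytes at offsets 1..2: 63 4C.
Big-endian stores the most-significant byte at the lowest address.
The bytes are already most-significant first: 0x634C.

0x634C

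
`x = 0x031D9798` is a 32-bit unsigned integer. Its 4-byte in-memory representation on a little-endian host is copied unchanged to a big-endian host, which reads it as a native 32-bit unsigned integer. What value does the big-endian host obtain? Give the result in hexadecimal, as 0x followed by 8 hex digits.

0x98971D03

Stored little-endian, the bytes at ascending addresses are 98 97 1D 03.
Read back as big-endian, the last byte is least significant, giving 0x98971D03.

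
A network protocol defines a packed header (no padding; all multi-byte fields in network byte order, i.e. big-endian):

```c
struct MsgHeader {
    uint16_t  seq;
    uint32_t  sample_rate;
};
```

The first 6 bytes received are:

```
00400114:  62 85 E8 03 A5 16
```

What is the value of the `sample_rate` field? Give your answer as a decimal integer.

3892552982

`sample_rate` follows `seq` (2 bytes), so it starts at byte offset 2 and occupies 4 bytes.
Bytes at offsets 2..5: E8 03 A5 16.
Big-endian: lowest address holds the most-significant byte.
The bytes are already most-significant first: 0xE803A516.
0xE803A516 = 3892552982.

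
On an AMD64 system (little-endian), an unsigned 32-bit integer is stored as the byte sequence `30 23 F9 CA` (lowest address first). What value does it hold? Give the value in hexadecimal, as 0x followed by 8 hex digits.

In little-endian order the low byte comes first in memory.
Reassemble most-significant byte first: CA F9 23 30 → 0xCAF92330.

0xCAF92330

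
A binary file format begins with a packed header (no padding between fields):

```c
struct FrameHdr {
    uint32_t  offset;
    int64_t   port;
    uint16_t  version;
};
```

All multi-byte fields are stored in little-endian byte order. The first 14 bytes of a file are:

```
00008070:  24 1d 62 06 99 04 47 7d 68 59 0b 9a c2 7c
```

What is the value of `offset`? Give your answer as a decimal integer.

107093284

`offset` is the first field, at byte offset 0, occupying 4 bytes.
Bytes at offsets 0..3: 24 1D 62 06.
Little-endian: lowest address holds the least-significant byte.
Reassemble most-significant byte first: 06 62 1D 24 → 0x06621D24.
0x06621D24 = 107093284.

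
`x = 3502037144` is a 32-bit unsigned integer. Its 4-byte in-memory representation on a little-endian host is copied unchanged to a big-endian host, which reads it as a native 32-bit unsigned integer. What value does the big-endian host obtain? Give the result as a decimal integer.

3502037144 in 32-bit hexadecimal is 0xD0BCD898.
Stored little-endian, the bytes at ascending addresses are 98 D8 BC D0.
Read back as big-endian, the last byte is least significant, giving 0x98D8BCD0.
0x98D8BCD0 = 2564340944.

2564340944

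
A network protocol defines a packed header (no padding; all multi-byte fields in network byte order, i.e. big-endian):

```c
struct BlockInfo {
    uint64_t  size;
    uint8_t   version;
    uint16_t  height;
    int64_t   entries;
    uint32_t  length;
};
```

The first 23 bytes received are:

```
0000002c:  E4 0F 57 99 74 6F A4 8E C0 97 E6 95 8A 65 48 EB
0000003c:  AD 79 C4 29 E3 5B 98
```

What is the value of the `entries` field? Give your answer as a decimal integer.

`entries` follows `size` (8 B), `version` (1 B), `height` (2 B), so it starts at offset 8 + 1 + 2 = 11 and occupies 8 bytes.
Bytes at offsets 11..18: 95 8A 65 48 EB AD 79 C4.
Big-endian: lowest address holds the most-significant byte.
The bytes are already most-significant first: 0x958A6548EBAD79C4.
Top bit is set, so as a signed 64-bit value this is 0x958A6548EBAD79C4 − 2^64 = -7671207651406153276.

-7671207651406153276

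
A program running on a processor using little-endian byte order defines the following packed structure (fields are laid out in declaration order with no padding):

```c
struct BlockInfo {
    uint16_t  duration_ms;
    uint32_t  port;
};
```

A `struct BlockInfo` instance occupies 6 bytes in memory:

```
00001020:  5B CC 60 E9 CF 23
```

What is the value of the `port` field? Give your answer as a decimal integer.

600828256

`port` follows `duration_ms` (2 bytes), so it starts at byte offset 2 and occupies 4 bytes.
Bytes at offsets 2..5: 60 E9 CF 23.
Little-endian: lowest address holds the least-significant byte.
Reassemble most-significant byte first: 23 CF E9 60 → 0x23CFE960.
0x23CFE960 = 600828256.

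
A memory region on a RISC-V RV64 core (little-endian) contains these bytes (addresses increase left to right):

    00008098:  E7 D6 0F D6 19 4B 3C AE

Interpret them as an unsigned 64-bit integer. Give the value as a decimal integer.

Little-endian stores the least-significant byte at the lowest address.
Reassemble most-significant byte first: AE 3C 4B 19 D6 0F D6 E7 → 0xAE3C4B19D60FD6E7.
0xAE3C4B19D60FD6E7 = 12554992435539728103.

12554992435539728103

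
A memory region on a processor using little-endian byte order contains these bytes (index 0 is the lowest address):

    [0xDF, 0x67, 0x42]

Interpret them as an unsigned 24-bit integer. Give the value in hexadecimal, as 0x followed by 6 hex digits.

0x4267DF

In little-endian order the low byte comes first in memory.
Reassemble most-significant byte first: 42 67 DF → 0x4267DF.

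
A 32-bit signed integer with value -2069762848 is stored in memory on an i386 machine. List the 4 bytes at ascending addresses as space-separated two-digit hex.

E0 EC A1 84

Two's complement of -2069762848 in 32 bits: 2069762848 = 0x7B5E1320; invert → 0x84A1ECDF; add 1 → 0x84A1ECE0.
Split into bytes (most-significant first): 84 A1 EC E0.
In little-endian order the low byte comes first in memory.
So at ascending addresses the bytes are E0 EC A1 84.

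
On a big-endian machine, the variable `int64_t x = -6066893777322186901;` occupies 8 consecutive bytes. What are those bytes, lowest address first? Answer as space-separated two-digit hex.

AB CE 10 40 D8 AE E7 6B

Two's complement of -6066893777322186901 in 64 bits: 6066893777322186901 = 0x5431EFBF27511895; invert → 0xABCE1040D8AEE76A; add 1 → 0xABCE1040D8AEE76B.
Split into bytes (most-significant first): AB CE 10 40 D8 AE E7 6B.
In big-endian order the high byte comes first in memory.
So the memory order matches the most-significant-first order: AB CE 10 40 D8 AE E7 6B.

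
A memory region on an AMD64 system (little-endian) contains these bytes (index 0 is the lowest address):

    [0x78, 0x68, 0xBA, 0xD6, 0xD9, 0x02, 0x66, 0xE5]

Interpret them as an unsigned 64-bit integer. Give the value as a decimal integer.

In little-endian order the low byte comes first in memory.
Reassemble most-significant byte first: E5 66 02 D9 D6 BA 68 78 → 0xE56602D9D6BA6878.
0xE56602D9D6BA6878 = 16529902616943683704.

16529902616943683704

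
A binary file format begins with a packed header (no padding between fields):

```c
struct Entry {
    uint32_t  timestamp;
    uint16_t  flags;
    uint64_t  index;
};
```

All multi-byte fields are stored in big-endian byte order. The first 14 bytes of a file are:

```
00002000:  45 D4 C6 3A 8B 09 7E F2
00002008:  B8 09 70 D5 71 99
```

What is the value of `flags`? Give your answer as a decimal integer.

`flags` follows `timestamp` (4 bytes), so it starts at byte offset 4 and occupies 2 bytes.
Bytes at offsets 4..5: 8B 09.
Big-endian: lowest address holds the most-significant byte.
The bytes are already most-significant first: 0x8B09.
0x8B09 = 35593.

35593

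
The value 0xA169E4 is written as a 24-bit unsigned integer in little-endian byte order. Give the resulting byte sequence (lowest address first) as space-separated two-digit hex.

E4 69 A1

Split into bytes (most-significant first): A1 69 E4.
In little-endian order the low byte comes first in memory.
So at ascending addresses the bytes are E4 69 A1.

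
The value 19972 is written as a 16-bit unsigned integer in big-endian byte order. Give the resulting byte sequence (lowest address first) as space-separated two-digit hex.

19972 in hexadecimal, padded to 16 bits, is 0x4E04.
Split into bytes (most-significant first): 4E 04.
In big-endian order the high byte comes first in memory.
So the memory order matches the most-significant-first order: 4E 04.

4E 04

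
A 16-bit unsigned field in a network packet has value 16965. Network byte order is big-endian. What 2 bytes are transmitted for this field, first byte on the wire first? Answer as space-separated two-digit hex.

16965 in hexadecimal, padded to 16 bits, is 0x4245.
Split into bytes (most-significant first): 42 45.
Big-endian: lowest address holds the most-significant byte.
So the memory order matches the most-significant-first order: 42 45.

42 45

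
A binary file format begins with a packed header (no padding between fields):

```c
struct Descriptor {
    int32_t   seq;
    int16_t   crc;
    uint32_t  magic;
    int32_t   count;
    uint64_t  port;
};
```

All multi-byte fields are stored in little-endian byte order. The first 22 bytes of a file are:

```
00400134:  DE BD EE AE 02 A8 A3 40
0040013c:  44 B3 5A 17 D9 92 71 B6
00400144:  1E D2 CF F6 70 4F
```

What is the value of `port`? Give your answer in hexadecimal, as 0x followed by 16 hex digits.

0x4F70F6CFD21EB671

`port` follows `seq` (4 B), `crc` (2 B), `magic` (4 B), `count` (4 B), so it starts at offset 4 + 2 + 4 + 4 = 14 and occupies 8 bytes.
Bytes at offsets 14..21: 71 B6 1E D2 CF F6 70 4F.
Little-endian stores the least-significant byte at the lowest address.
Reassemble most-significant byte first: 4F 70 F6 CF D2 1E B6 71 → 0x4F70F6CFD21EB671.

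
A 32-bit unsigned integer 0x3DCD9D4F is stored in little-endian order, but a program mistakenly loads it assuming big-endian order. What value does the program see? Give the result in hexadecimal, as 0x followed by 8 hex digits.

Stored little-endian, the bytes at ascending addresses are 4F 9D CD 3D.
Read back as big-endian, the last byte is least significant, giving 0x4F9DCD3D.

0x4F9DCD3D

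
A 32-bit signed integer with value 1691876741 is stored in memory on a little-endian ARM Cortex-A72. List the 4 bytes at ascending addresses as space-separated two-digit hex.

85 FD D7 64

1691876741 in hexadecimal, padded to 32 bits, is 0x64D7FD85.
Split into bytes (most-significant first): 64 D7 FD 85.
Little-endian stores the least-significant byte at the lowest address.
So at ascending addresses the bytes are 85 FD D7 64.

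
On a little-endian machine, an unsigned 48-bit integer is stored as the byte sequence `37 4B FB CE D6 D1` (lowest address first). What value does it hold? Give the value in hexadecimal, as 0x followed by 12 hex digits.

Little-endian stores the least-significant byte at the lowest address.
Reassemble most-significant byte first: D1 D6 CE FB 4B 37 → 0xD1D6CEFB4B37.

0xD1D6CEFB4B37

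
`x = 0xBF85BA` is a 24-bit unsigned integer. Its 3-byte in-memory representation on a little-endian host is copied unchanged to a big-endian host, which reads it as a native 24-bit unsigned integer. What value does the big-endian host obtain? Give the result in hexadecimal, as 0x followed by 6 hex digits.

Stored little-endian, the bytes at ascending addresses are BA 85 BF.
Read back as big-endian, the last byte is least significant, giving 0xBA85BF.

0xBA85BF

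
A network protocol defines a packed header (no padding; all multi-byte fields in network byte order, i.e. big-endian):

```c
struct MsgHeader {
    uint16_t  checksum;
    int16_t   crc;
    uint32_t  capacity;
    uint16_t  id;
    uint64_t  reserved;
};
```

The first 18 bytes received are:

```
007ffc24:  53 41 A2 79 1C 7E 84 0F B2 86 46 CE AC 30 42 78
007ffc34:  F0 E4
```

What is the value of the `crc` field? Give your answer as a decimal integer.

-23943

`crc` follows `checksum` (2 bytes), so it starts at byte offset 2 and occupies 2 bytes.
Bytes at offsets 2..3: A2 79.
Big-endian stores the most-significant byte at the lowest address.
The bytes are already most-significant first: 0xA279.
Top bit is set, so as a signed 16-bit value this is 0xA279 − 2^16 = -23943.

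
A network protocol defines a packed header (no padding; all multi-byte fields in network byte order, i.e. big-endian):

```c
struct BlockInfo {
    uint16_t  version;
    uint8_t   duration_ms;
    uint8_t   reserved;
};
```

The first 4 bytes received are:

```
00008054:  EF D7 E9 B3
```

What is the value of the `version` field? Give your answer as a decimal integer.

61399

`version` is the first field, at byte offset 0, occupying 2 bytes.
Bytes at offsets 0..1: EF D7.
Big-endian stores the most-significant byte at the lowest address.
The bytes are already most-significant first: 0xEFD7.
0xEFD7 = 61399.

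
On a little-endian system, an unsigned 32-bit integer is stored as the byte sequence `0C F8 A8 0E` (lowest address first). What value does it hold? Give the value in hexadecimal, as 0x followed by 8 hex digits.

Little-endian stores the least-significant byte at the lowest address.
Reassemble most-significant byte first: 0E A8 F8 0C → 0x0EA8F80C.

0x0EA8F80C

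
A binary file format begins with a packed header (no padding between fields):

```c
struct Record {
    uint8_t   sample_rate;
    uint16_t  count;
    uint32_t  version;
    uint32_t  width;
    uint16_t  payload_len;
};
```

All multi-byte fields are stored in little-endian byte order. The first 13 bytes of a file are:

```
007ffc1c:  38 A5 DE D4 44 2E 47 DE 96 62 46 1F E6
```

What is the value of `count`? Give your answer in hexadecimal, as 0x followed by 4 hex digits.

0xDEA5

`count` follows `sample_rate` (1 byte), so it starts at byte offset 1 and occupies 2 bytes.
Bytes at offsets 1..2: A5 DE.
Little-endian: lowest address holds the least-significant byte.
Reassemble most-significant byte first: DE A5 → 0xDEA5.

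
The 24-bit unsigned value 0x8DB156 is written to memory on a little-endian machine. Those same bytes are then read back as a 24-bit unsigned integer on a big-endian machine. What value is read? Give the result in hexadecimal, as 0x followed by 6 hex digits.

0x56B18D

Stored little-endian, the bytes at ascending addresses are 56 B1 8D.
Read back as big-endian, the last byte is least significant, giving 0x56B18D.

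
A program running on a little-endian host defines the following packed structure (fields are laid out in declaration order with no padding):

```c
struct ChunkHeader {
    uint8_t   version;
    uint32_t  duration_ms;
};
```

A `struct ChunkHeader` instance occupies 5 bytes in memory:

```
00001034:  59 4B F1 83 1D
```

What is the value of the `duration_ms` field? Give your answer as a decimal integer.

495186251

`duration_ms` follows `version` (1 byte), so it starts at byte offset 1 and occupies 4 bytes.
Bytes at offsets 1..4: 4B F1 83 1D.
Little-endian: lowest address holds the least-significant byte.
Reassemble most-significant byte first: 1D 83 F1 4B → 0x1D83F14B.
0x1D83F14B = 495186251.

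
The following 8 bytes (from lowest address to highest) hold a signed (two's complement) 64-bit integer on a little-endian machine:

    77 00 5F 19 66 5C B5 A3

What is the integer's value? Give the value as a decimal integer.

-6650307681160593289

Little-endian: lowest address holds the least-significant byte.
Reassemble most-significant byte first: A3 B5 5C 66 19 5F 00 77 → 0xA3B55C66195F0077.
Top bit is set, so as a signed 64-bit value this is 0xA3B55C66195F0077 − 2^64 = -6650307681160593289.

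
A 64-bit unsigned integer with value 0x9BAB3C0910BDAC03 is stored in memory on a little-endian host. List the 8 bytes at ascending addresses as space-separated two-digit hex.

Split into bytes (most-significant first): 9B AB 3C 09 10 BD AC 03.
In little-endian order the low byte comes first in memory.
So at ascending addresses the bytes are 03 AC BD 10 09 3C AB 9B.

03 AC BD 10 09 3C AB 9B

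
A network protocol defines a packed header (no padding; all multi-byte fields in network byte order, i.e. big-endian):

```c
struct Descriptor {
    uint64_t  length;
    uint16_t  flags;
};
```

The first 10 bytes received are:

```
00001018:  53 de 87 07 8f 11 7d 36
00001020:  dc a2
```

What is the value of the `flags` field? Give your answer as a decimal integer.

`flags` follows `length` (8 bytes), so it starts at byte offset 8 and occupies 2 bytes.
Bytes at offsets 8..9: DC A2.
Big-endian: lowest address holds the most-significant byte.
The bytes are already most-significant first: 0xDCA2.
0xDCA2 = 56482.

56482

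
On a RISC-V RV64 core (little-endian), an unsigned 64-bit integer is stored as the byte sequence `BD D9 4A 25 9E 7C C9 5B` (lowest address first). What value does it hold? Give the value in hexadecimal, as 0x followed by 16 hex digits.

Little-endian stores the least-significant byte at the lowest address.
Reassemble most-significant byte first: 5B C9 7C 9E 25 4A D9 BD → 0x5BC97C9E254AD9BD.

0x5BC97C9E254AD9BD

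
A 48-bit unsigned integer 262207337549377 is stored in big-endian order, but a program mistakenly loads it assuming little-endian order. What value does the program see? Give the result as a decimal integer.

71804184394222

262207337549377 in 48-bit hexadecimal is 0xEE79E7364E41.
Stored big-endian, the bytes at ascending addresses are EE 79 E7 36 4E 41.
Read back as little-endian, the first byte is least significant, giving 0x414E36E779EE.
0x414E36E779EE = 71804184394222.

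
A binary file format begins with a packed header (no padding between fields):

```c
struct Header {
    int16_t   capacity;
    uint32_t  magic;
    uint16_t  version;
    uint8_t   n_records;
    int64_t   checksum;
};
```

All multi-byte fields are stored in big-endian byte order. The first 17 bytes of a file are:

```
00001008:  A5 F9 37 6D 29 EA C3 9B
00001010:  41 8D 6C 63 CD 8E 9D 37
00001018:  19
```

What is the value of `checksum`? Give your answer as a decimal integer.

-8256114282364848359

`checksum` follows `capacity` (2 B), `magic` (4 B), `version` (2 B), `n_records` (1 B), so it starts at offset 2 + 4 + 2 + 1 = 9 and occupies 8 bytes.
Bytes at offsets 9..16: 8D 6C 63 CD 8E 9D 37 19.
Big-endian: lowest address holds the most-significant byte.
The bytes are already most-significant first: 0x8D6C63CD8E9D3719.
Top bit is set, so as a signed 64-bit value this is 0x8D6C63CD8E9D3719 − 2^64 = -8256114282364848359.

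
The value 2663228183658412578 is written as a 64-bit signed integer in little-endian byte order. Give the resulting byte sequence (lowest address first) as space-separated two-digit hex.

22 BA C4 32 EC AF F5 24

2663228183658412578 in hexadecimal, padded to 64 bits, is 0x24F5AFEC32C4BA22.
Split into bytes (most-significant first): 24 F5 AF EC 32 C4 BA 22.
Little-endian stores the least-significant byte at the lowest address.
So at ascending addresses the bytes are 22 BA C4 32 EC AF F5 24.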